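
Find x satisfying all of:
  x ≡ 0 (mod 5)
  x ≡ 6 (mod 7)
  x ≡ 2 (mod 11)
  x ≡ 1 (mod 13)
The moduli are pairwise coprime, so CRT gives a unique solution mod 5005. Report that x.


Product of moduli M = 5 · 7 · 11 · 13 = 5005.
Merge one congruence at a time:
  Start: x ≡ 0 (mod 5).
  Combine with x ≡ 6 (mod 7); new modulus lcm = 35.
    Write x = 0 + 5·t and substitute into x ≡ 6 (mod 7): 5·t ≡ 6 − 0 = 6 (mod 7).
    The inverse of 5 mod 7 is 3 (since 5·3 = 15 = 2·7 + 1), so t ≡ 3·6 = 18 ≡ 4 (mod 7).
    Then x = 0 + 5·4 = 20, valid modulo lcm(5, 7) = 35: x ≡ 20 (mod 35).
  Combine with x ≡ 2 (mod 11); new modulus lcm = 385.
    Write x = 20 + 35·t and substitute into x ≡ 2 (mod 11): 35·t ≡ 2 − 20 = -18 (mod 11).
    Reduce coefficients mod 11: 2·t ≡ 4 (mod 11).
    The inverse of 2 mod 11 is 6 (since 2·6 = 12 = 1·11 + 1), so t ≡ 6·4 = 24 ≡ 2 (mod 11).
    Then x = 20 + 35·2 = 90, valid modulo lcm(35, 11) = 385: x ≡ 90 (mod 385).
  Combine with x ≡ 1 (mod 13); new modulus lcm = 5005.
    Write x = 90 + 385·t and substitute into x ≡ 1 (mod 13): 385·t ≡ 1 − 90 = -89 (mod 13).
    Reduce coefficients mod 13: 8·t ≡ 2 (mod 13).
    The inverse of 8 mod 13 is 5 (since 8·5 = 40 = 3·13 + 1), so t ≡ 5·2 = 10 ≡ 10 (mod 13).
    Then x = 90 + 385·10 = 3940, valid modulo lcm(385, 13) = 5005: x ≡ 3940 (mod 5005).
Verify against each original: 3940 mod 5 = 0, 3940 mod 7 = 6, 3940 mod 11 = 2, 3940 mod 13 = 1.

x ≡ 3940 (mod 5005).


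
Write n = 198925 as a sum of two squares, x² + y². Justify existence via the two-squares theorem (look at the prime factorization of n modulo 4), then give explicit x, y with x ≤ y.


Step 1: Factor n = 198925 = 5^2 · 73 · 109.
Step 2: Check the mod-4 condition on each prime factor: 5 ≡ 1 (mod 4), exponent 2; 73 ≡ 1 (mod 4), exponent 1; 109 ≡ 1 (mod 4), exponent 1.
All primes ≡ 3 (mod 4) appear to even exponent (or don't appear), so by the two-squares theorem n IS expressible as a sum of two squares.
Step 3: Build a representation. Group n = k² · m with k = 5 and m = 73 · 109 = 7957 (a product of primes ≡ 1 (mod 4)); a representation of m scales to one of n via (k·x)² + (k·y)² = k²(x² + y²). Each prime p ≡ 1 (mod 4) is itself a sum of two squares; find a² by testing p − a² for a perfect square:
  73: 73 − 1² = 72, 73 − 2² = 69, 73 − 3² = 64 = 8² ⇒ 73 = 3² + 8².
  109: 109 − 1² = 108, 109 − 2² = 105, 109 − 3² = 100 = 10² ⇒ 109 = 3² + 10².
  Combine using the Brahmagupta–Fibonacci identity (a² + b²)(c² + d²) = (ac − bd)² + (ad + bc)² = (ac + bd)² + (ad − bc)²:
  73 · 109 = 7957: from (3² + 8²)(3² + 10²), take (3·3 − 8·10, 3·10 + 8·3) = (9 − 80, 30 + 24) = (-71, 54); dropping signs (only squares matter) gives (71, 54); check 71² + 54² = 5041 + 2916 = 7957 ✓.
  Scale by k = 5: (5·71, 5·54) = (355, 270).
Step 4: Order so x ≤ y and verify: 270² + 355² = 72900 + 126025 = 198925 = n. ✓

n = 198925 = 270² + 355² (one valid representation with x ≤ y).


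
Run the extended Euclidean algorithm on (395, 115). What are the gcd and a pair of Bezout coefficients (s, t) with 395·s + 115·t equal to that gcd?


Euclidean algorithm on (395, 115) — divide until remainder is 0:
  395 = 3 · 115 + 50
  115 = 2 · 50 + 15
  50 = 3 · 15 + 5
  15 = 3 · 5 + 0
gcd(395, 115) = 5.
Track Bezout coefficients alongside the remainders: start with r₀ = 395 = a·1 + b·0 (s = 1, t = 0) and r₁ = 115 = a·0 + b·1 (s = 0, t = 1); each new remainder r_{k+1} = r_{k-1} − q_k·r_k inherits s_{k+1} = s_{k-1} − q_k·s_k, t_{k+1} = t_{k-1} − q_k·t_k, so r_k = a·s_k + b·t_k at every step:
  q = 3: r = 50, s = 1 − 3·0 = 1, t = 0 − 3·1 = -3  (check: 395·1 + 115·(-3) = 50)
  q = 2: r = 15, s = 0 − 2·1 = -2, t = 1 − 2·(-3) = 7  (check: 395·(-2) + 115·7 = 15)
  q = 3: r = 5, s = 1 − 3·(-2) = 7, t = -3 − 3·7 = -24  (check: 395·7 + 115·(-24) = 5)
The row with r = 5 (the gcd) gives the Bezout coefficients s = 7, t = -24.
Result: 395 · (7) + 115 · (-24) = 5.

gcd(395, 115) = 5; s = 7, t = -24 (check: 395·7 + 115·(-24) = 5).


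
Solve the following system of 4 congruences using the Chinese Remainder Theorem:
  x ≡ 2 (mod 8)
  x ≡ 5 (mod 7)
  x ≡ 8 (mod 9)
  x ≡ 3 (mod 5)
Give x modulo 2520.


Product of moduli M = 8 · 7 · 9 · 5 = 2520.
Merge one congruence at a time:
  Start: x ≡ 2 (mod 8).
  Combine with x ≡ 5 (mod 7); new modulus lcm = 56.
    Write x = 2 + 8·t and substitute into x ≡ 5 (mod 7): 8·t ≡ 5 − 2 = 3 (mod 7).
    Reduce coefficients mod 7: 1·t ≡ 3 (mod 7).
    So t ≡ 3 (mod 7).
    Then x = 2 + 8·3 = 26, valid modulo lcm(8, 7) = 56: x ≡ 26 (mod 56).
  Combine with x ≡ 8 (mod 9); new modulus lcm = 504.
    Write x = 26 + 56·t and substitute into x ≡ 8 (mod 9): 56·t ≡ 8 − 26 = -18 (mod 9).
    Reduce coefficients mod 9: 2·t ≡ 0 (mod 9).
    The inverse of 2 mod 9 is 5 (since 2·5 = 10 = 1·9 + 1), so t ≡ 5·0 = 0 ≡ 0 (mod 9).
    Then x = 26 + 56·0 = 26, valid modulo lcm(56, 9) = 504: x ≡ 26 (mod 504).
  Combine with x ≡ 3 (mod 5); new modulus lcm = 2520.
    Write x = 26 + 504·t and substitute into x ≡ 3 (mod 5): 504·t ≡ 3 − 26 = -23 (mod 5).
    Reduce coefficients mod 5: 4·t ≡ 2 (mod 5).
    The inverse of 4 mod 5 is 4 (since 4·4 = 16 = 3·5 + 1), so t ≡ 4·2 = 8 ≡ 3 (mod 5).
    Then x = 26 + 504·3 = 1538, valid modulo lcm(504, 5) = 2520: x ≡ 1538 (mod 2520).
Verify against each original: 1538 mod 8 = 2, 1538 mod 7 = 5, 1538 mod 9 = 8, 1538 mod 5 = 3.

x ≡ 1538 (mod 2520).


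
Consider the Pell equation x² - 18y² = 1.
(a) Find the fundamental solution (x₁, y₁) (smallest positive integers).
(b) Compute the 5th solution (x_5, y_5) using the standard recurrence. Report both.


Step 1: Find the fundamental solution (x₁, y₁) of x² - 18y² = 1.
  Expand √18 as a continued fraction. a₀ = ⌊√18⌋ = 4; iterate m_{k+1} = d_k·a_k − m_k, d_{k+1} = (18 − m_{k+1}²)/d_k, a_{k+1} = ⌊(a₀ + m_{k+1})/d_{k+1}⌋ (starting m₀ = 0, d₀ = 1), with convergents p_k = a_k·p_{k-1} + p_{k-2}, q_k = a_k·q_{k-1} + q_{k-2} (p₋₁ = 1, q₋₁ = 0):
  k = 0: a₀ = 4; p₀/q₀ = 4/1; p₀² − 18·q₀² = 16 − 18 = -2.
  k = 1: m = 4, d = 2, a = ⌊(4 + 4)/2⌋ = 4; p/q = (4·4 + 1)/(4·1 + 0) = 17/4; p² − 18·q² = 289 − 288 = 1.
  The first convergent with p² − 18·q² = 1 gives the fundamental solution (x₁, y₁) = (17, 4).
Step 2: Apply the recurrence (x_{n+1}, y_{n+1}) = (x₁x_n + 18y₁y_n, x₁y_n + y₁x_n) repeatedly.
  From (x_1, y_1) = (17, 4): x_2 = 17·17 + 18·4·4 = 577; y_2 = 17·4 + 4·17 = 136.
  From (x_2, y_2) = (577, 136): x_3 = 17·577 + 18·4·136 = 19601; y_3 = 17·136 + 4·577 = 4620.
  From (x_3, y_3) = (19601, 4620): x_4 = 17·19601 + 18·4·4620 = 665857; y_4 = 17·4620 + 4·19601 = 156944.
  From (x_4, y_4) = (665857, 156944): x_5 = 17·665857 + 18·4·156944 = 22619537; y_5 = 17·156944 + 4·665857 = 5331476.
Step 3: Verify x_5² - 18·y_5² = 511643454094369 - 511643454094368 = 1 (should be 1). ✓

(x_1, y_1) = (17, 4); (x_5, y_5) = (22619537, 5331476).


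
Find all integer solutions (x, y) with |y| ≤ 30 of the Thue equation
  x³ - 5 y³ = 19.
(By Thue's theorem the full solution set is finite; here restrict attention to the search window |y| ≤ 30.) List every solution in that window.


The equation is x³ - 5y³ = 19. For fixed y, x³ = 5·y³ + 19, so a solution requires the RHS to be a perfect cube.
Strategy: iterate y from -30 to 30, compute RHS = 5·y³ + 19, and check whether it is a (positive or negative) perfect cube.
Check small values of y:
  y = 0: RHS = 19 is not a perfect cube.
  y = 1: RHS = 24 is not a perfect cube.
  y = -1: RHS = 14 is not a perfect cube.
  y = 2: RHS = 59 is not a perfect cube.
  y = -2: RHS = -21 is not a perfect cube.
  y = 3: RHS = 154 is not a perfect cube.
  y = -3: RHS = -116 is not a perfect cube.
Continuing the search up to |y| = 30 finds no solutions either.
No (x, y) in the scanned range satisfies the equation.

No integer solutions with |y| ≤ 30.


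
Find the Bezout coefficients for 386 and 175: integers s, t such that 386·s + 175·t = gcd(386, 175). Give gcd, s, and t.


Euclidean algorithm on (386, 175) — divide until remainder is 0:
  386 = 2 · 175 + 36
  175 = 4 · 36 + 31
  36 = 1 · 31 + 5
  31 = 6 · 5 + 1
  5 = 5 · 1 + 0
gcd(386, 175) = 1.
Track Bezout coefficients alongside the remainders: start with r₀ = 386 = a·1 + b·0 (s = 1, t = 0) and r₁ = 175 = a·0 + b·1 (s = 0, t = 1); each new remainder r_{k+1} = r_{k-1} − q_k·r_k inherits s_{k+1} = s_{k-1} − q_k·s_k, t_{k+1} = t_{k-1} − q_k·t_k, so r_k = a·s_k + b·t_k at every step:
  q = 2: r = 36, s = 1 − 2·0 = 1, t = 0 − 2·1 = -2  (check: 386·1 + 175·(-2) = 36)
  q = 4: r = 31, s = 0 − 4·1 = -4, t = 1 − 4·(-2) = 9  (check: 386·(-4) + 175·9 = 31)
  q = 1: r = 5, s = 1 − 1·(-4) = 5, t = -2 − 1·9 = -11  (check: 386·5 + 175·(-11) = 5)
  q = 6: r = 1, s = -4 − 6·5 = -34, t = 9 − 6·(-11) = 75  (check: 386·(-34) + 175·75 = 1)
The row with r = 1 (the gcd) gives the Bezout coefficients s = -34, t = 75.
Result: 386 · (-34) + 175 · (75) = 1.

gcd(386, 175) = 1; s = -34, t = 75 (check: 386·(-34) + 175·75 = 1).


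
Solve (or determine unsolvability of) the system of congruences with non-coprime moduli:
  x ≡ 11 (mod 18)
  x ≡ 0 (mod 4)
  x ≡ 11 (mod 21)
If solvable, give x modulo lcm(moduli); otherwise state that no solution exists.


Moduli 18, 4, 21 are not pairwise coprime, so CRT works modulo lcm(m_i) when all pairwise compatibility conditions hold.
Pairwise compatibility: gcd(m_i, m_j) must divide a_i - a_j for every pair.
Merge one congruence at a time:
  Start: x ≡ 11 (mod 18).
  Combine with x ≡ 0 (mod 4): gcd(18, 4) = 2, and 0 - 11 = -11 is NOT divisible by 2.
    ⇒ system is inconsistent (no integer solution).

No solution (the system is inconsistent).


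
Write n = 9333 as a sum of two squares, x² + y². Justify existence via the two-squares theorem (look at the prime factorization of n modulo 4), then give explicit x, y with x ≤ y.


Step 1: Factor n = 9333 = 3^2 · 17 · 61.
Step 2: Check the mod-4 condition on each prime factor: 3 ≡ 3 (mod 4), exponent 2 (must be even); 17 ≡ 1 (mod 4), exponent 1; 61 ≡ 1 (mod 4), exponent 1.
All primes ≡ 3 (mod 4) appear to even exponent (or don't appear), so by the two-squares theorem n IS expressible as a sum of two squares.
Step 3: Build a representation. Group n = k² · m with k = 3 and m = 17 · 61 = 1037 (a product of primes ≡ 1 (mod 4)); a representation of m scales to one of n via (k·x)² + (k·y)² = k²(x² + y²). Each prime p ≡ 1 (mod 4) is itself a sum of two squares; find a² by testing p − a² for a perfect square:
  17: 17 − 1² = 16 = 4² ⇒ 17 = 1² + 4².
  61: 61 − 1² = 60, 61 − 2² = 57, 61 − 3² = 52, 61 − 4² = 45, 61 − 5² = 36 = 6² ⇒ 61 = 5² + 6².
  Combine using the Brahmagupta–Fibonacci identity (a² + b²)(c² + d²) = (ac − bd)² + (ad + bc)² = (ac + bd)² + (ad − bc)²:
  17 · 61 = 1037: from (1² + 4²)(5² + 6²), take (1·5 − 4·6, 1·6 + 4·5) = (5 − 24, 6 + 20) = (-19, 26); dropping signs (only squares matter) gives (19, 26); check 19² + 26² = 361 + 676 = 1037 ✓.
  Scale by k = 3: (3·19, 3·26) = (57, 78).
Step 4: Order so x ≤ y and verify: 57² + 78² = 3249 + 6084 = 9333 = n. ✓

n = 9333 = 57² + 78² (one valid representation with x ≤ y).


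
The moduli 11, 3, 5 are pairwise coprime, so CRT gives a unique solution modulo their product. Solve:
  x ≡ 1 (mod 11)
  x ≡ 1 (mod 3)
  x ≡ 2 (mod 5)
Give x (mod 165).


Moduli 11, 3, 5 are pairwise coprime; by CRT there is a unique solution modulo M = 11 · 3 · 5 = 165.
Solve pairwise, accumulating the modulus:
  Start with x ≡ 1 (mod 11).
  Combine with x ≡ 1 (mod 3): since gcd(11, 3) = 1, we get a unique residue mod 33.
    Write x = 1 + 11·t and substitute into x ≡ 1 (mod 3): 11·t ≡ 1 − 1 = 0 (mod 3).
    Reduce coefficients mod 3: 2·t ≡ 0 (mod 3).
    The inverse of 2 mod 3 is 2 (since 2·2 = 4 = 1·3 + 1), so t ≡ 2·0 = 0 ≡ 0 (mod 3).
    Then x = 1 + 11·0 = 1, valid modulo lcm(11, 3) = 33: x ≡ 1 (mod 33).
  Combine with x ≡ 2 (mod 5): since gcd(33, 5) = 1, we get a unique residue mod 165.
    Write x = 1 + 33·t and substitute into x ≡ 2 (mod 5): 33·t ≡ 2 − 1 = 1 (mod 5).
    Reduce coefficients mod 5: 3·t ≡ 1 (mod 5).
    The inverse of 3 mod 5 is 2 (since 3·2 = 6 = 1·5 + 1), so t ≡ 2·1 = 2 ≡ 2 (mod 5).
    Then x = 1 + 33·2 = 67, valid modulo lcm(33, 5) = 165: x ≡ 67 (mod 165).
Verify: 67 mod 11 = 1 ✓, 67 mod 3 = 1 ✓, 67 mod 5 = 2 ✓.

x ≡ 67 (mod 165).


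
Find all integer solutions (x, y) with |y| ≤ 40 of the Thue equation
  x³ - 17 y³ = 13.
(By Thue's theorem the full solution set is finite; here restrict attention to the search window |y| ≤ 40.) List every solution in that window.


The equation is x³ - 17y³ = 13. For fixed y, x³ = 17·y³ + 13, so a solution requires the RHS to be a perfect cube.
Strategy: iterate y from -40 to 40, compute RHS = 17·y³ + 13, and check whether it is a (positive or negative) perfect cube.
Check small values of y:
  y = 0: RHS = 13 is not a perfect cube.
  y = 1: RHS = 30 is not a perfect cube.
  y = -1: RHS = -4 is not a perfect cube.
  y = 2: RHS = 149 is not a perfect cube.
  y = -2: RHS = -123 is not a perfect cube.
  y = 3: RHS = 472 is not a perfect cube.
  y = -3: RHS = -446 is not a perfect cube.
Continuing the search up to |y| = 40 finds no solutions either.
No (x, y) in the scanned range satisfies the equation.

No integer solutions with |y| ≤ 40.


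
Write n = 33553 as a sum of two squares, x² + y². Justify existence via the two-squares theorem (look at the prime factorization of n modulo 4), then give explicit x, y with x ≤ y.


Step 1: Factor n = 33553 = 13 · 29 · 89.
Step 2: Check the mod-4 condition on each prime factor: 13 ≡ 1 (mod 4), exponent 1; 29 ≡ 1 (mod 4), exponent 1; 89 ≡ 1 (mod 4), exponent 1.
All primes ≡ 3 (mod 4) appear to even exponent (or don't appear), so by the two-squares theorem n IS expressible as a sum of two squares.
Step 3: Build a representation. Here n = 13 · 29 · 89 is a product of primes ≡ 1 (mod 4). Each prime p ≡ 1 (mod 4) is itself a sum of two squares; find a² by testing p − a² for a perfect square:
  13: 13 − 1² = 12, 13 − 2² = 9 = 3² ⇒ 13 = 2² + 3².
  29: 29 − 1² = 28, 29 − 2² = 25 = 5² ⇒ 29 = 2² + 5².
  89: 89 − 1² = 88, 89 − 2² = 85, 89 − 3² = 80, 89 − 4² = 73, 89 − 5² = 64 = 8² ⇒ 89 = 5² + 8².
  Combine using the Brahmagupta–Fibonacci identity (a² + b²)(c² + d²) = (ac − bd)² + (ad + bc)² = (ac + bd)² + (ad − bc)²:
  13 · 29 = 377: from (2² + 3²)(2² + 5²), take (2·2 − 3·5, 2·5 + 3·2) = (4 − 15, 10 + 6) = (-11, 16); dropping signs (only squares matter) gives (11, 16); check 11² + 16² = 121 + 256 = 377 ✓.
  377 · 89 = 33553: from (11² + 16²)(5² + 8²), take (11·5 − 16·8, 11·8 + 16·5) = (55 − 128, 88 + 80) = (-73, 168); dropping signs (only squares matter) gives (73, 168); check 73² + 168² = 5329 + 28224 = 33553 ✓.
Step 4: Order so x ≤ y and verify: 73² + 168² = 5329 + 28224 = 33553 = n. ✓

n = 33553 = 73² + 168² (one valid representation with x ≤ y).


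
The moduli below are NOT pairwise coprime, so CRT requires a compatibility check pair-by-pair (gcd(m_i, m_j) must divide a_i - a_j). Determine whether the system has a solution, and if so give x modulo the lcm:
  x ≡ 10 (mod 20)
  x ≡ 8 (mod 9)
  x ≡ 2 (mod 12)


Moduli 20, 9, 12 are not pairwise coprime, so CRT works modulo lcm(m_i) when all pairwise compatibility conditions hold.
Pairwise compatibility: gcd(m_i, m_j) must divide a_i - a_j for every pair.
Merge one congruence at a time:
  Start: x ≡ 10 (mod 20).
  Combine with x ≡ 8 (mod 9): gcd(20, 9) = 1; 8 - 10 = -2, which IS divisible by 1, so compatible.
    Write x = 10 + 20·t and substitute into x ≡ 8 (mod 9): 20·t ≡ 8 − 10 = -2 (mod 9).
    Reduce coefficients mod 9: 2·t ≡ 7 (mod 9).
    The inverse of 2 mod 9 is 5 (since 2·5 = 10 = 1·9 + 1), so t ≡ 5·7 = 35 ≡ 8 (mod 9).
    Then x = 10 + 20·8 = 170, valid modulo lcm(20, 9) = 180: x ≡ 170 (mod 180).
  Combine with x ≡ 2 (mod 12): gcd(180, 12) = 12; 2 - 170 = -168, which IS divisible by 12, so compatible.
    Write x = 170 + 180·t and substitute into x ≡ 2 (mod 12): 180·t ≡ 2 − 170 = -168 (mod 12).
    Divide the congruence (and modulus) by g = 12: 15·t ≡ -14 (mod 1).
    Modulo 1 every t works; take t = 0.
    Then x = 170 + 180·0 = 170, valid modulo lcm(180, 12) = 180: x ≡ 170 (mod 180).
Verify: 170 mod 20 = 10, 170 mod 9 = 8, 170 mod 12 = 2.

x ≡ 170 (mod 180).


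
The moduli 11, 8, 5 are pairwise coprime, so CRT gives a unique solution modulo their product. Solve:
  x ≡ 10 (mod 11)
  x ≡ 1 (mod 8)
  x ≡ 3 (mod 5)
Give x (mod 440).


Moduli 11, 8, 5 are pairwise coprime; by CRT there is a unique solution modulo M = 11 · 8 · 5 = 440.
Solve pairwise, accumulating the modulus:
  Start with x ≡ 10 (mod 11).
  Combine with x ≡ 1 (mod 8): since gcd(11, 8) = 1, we get a unique residue mod 88.
    Write x = 10 + 11·t and substitute into x ≡ 1 (mod 8): 11·t ≡ 1 − 10 = -9 (mod 8).
    Reduce coefficients mod 8: 3·t ≡ 7 (mod 8).
    The inverse of 3 mod 8 is 3 (since 3·3 = 9 = 1·8 + 1), so t ≡ 3·7 = 21 ≡ 5 (mod 8).
    Then x = 10 + 11·5 = 65, valid modulo lcm(11, 8) = 88: x ≡ 65 (mod 88).
  Combine with x ≡ 3 (mod 5): since gcd(88, 5) = 1, we get a unique residue mod 440.
    Write x = 65 + 88·t and substitute into x ≡ 3 (mod 5): 88·t ≡ 3 − 65 = -62 (mod 5).
    Reduce coefficients mod 5: 3·t ≡ 3 (mod 5).
    The inverse of 3 mod 5 is 2 (since 3·2 = 6 = 1·5 + 1), so t ≡ 2·3 = 6 ≡ 1 (mod 5).
    Then x = 65 + 88·1 = 153, valid modulo lcm(88, 5) = 440: x ≡ 153 (mod 440).
Verify: 153 mod 11 = 10 ✓, 153 mod 8 = 1 ✓, 153 mod 5 = 3 ✓.

x ≡ 153 (mod 440).


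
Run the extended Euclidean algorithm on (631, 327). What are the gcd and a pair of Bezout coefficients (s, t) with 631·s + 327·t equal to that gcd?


Euclidean algorithm on (631, 327) — divide until remainder is 0:
  631 = 1 · 327 + 304
  327 = 1 · 304 + 23
  304 = 13 · 23 + 5
  23 = 4 · 5 + 3
  5 = 1 · 3 + 2
  3 = 1 · 2 + 1
  2 = 2 · 1 + 0
gcd(631, 327) = 1.
Track Bezout coefficients alongside the remainders: start with r₀ = 631 = a·1 + b·0 (s = 1, t = 0) and r₁ = 327 = a·0 + b·1 (s = 0, t = 1); each new remainder r_{k+1} = r_{k-1} − q_k·r_k inherits s_{k+1} = s_{k-1} − q_k·s_k, t_{k+1} = t_{k-1} − q_k·t_k, so r_k = a·s_k + b·t_k at every step:
  q = 1: r = 304, s = 1 − 1·0 = 1, t = 0 − 1·1 = -1  (check: 631·1 + 327·(-1) = 304)
  q = 1: r = 23, s = 0 − 1·1 = -1, t = 1 − 1·(-1) = 2  (check: 631·(-1) + 327·2 = 23)
  q = 13: r = 5, s = 1 − 13·(-1) = 14, t = -1 − 13·2 = -27  (check: 631·14 + 327·(-27) = 5)
  q = 4: r = 3, s = -1 − 4·14 = -57, t = 2 − 4·(-27) = 110  (check: 631·(-57) + 327·110 = 3)
  q = 1: r = 2, s = 14 − 1·(-57) = 71, t = -27 − 1·110 = -137  (check: 631·71 + 327·(-137) = 2)
  q = 1: r = 1, s = -57 − 1·71 = -128, t = 110 − 1·(-137) = 247  (check: 631·(-128) + 327·247 = 1)
The row with r = 1 (the gcd) gives the Bezout coefficients s = -128, t = 247.
Result: 631 · (-128) + 327 · (247) = 1.

gcd(631, 327) = 1; s = -128, t = 247 (check: 631·(-128) + 327·247 = 1).


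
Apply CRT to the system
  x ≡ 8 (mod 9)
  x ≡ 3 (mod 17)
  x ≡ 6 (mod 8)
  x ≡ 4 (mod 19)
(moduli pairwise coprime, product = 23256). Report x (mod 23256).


Product of moduli M = 9 · 17 · 8 · 19 = 23256.
Merge one congruence at a time:
  Start: x ≡ 8 (mod 9).
  Combine with x ≡ 3 (mod 17); new modulus lcm = 153.
    Write x = 8 + 9·t and substitute into x ≡ 3 (mod 17): 9·t ≡ 3 − 8 = -5 (mod 17).
    Reduce coefficients mod 17: 9·t ≡ 12 (mod 17).
    The inverse of 9 mod 17 is 2 (since 9·2 = 18 = 1·17 + 1), so t ≡ 2·12 = 24 ≡ 7 (mod 17).
    Then x = 8 + 9·7 = 71, valid modulo lcm(9, 17) = 153: x ≡ 71 (mod 153).
  Combine with x ≡ 6 (mod 8); new modulus lcm = 1224.
    Write x = 71 + 153·t and substitute into x ≡ 6 (mod 8): 153·t ≡ 6 − 71 = -65 (mod 8).
    Reduce coefficients mod 8: 1·t ≡ 7 (mod 8).
    So t ≡ 7 (mod 8).
    Then x = 71 + 153·7 = 1142, valid modulo lcm(153, 8) = 1224: x ≡ 1142 (mod 1224).
  Combine with x ≡ 4 (mod 19); new modulus lcm = 23256.
    Write x = 1142 + 1224·t and substitute into x ≡ 4 (mod 19): 1224·t ≡ 4 − 1142 = -1138 (mod 19).
    Reduce coefficients mod 19: 8·t ≡ 2 (mod 19).
    The inverse of 8 mod 19 is 12 (since 8·12 = 96 = 5·19 + 1), so t ≡ 12·2 = 24 ≡ 5 (mod 19).
    Then x = 1142 + 1224·5 = 7262, valid modulo lcm(1224, 19) = 23256: x ≡ 7262 (mod 23256).
Verify against each original: 7262 mod 9 = 8, 7262 mod 17 = 3, 7262 mod 8 = 6, 7262 mod 19 = 4.

x ≡ 7262 (mod 23256).


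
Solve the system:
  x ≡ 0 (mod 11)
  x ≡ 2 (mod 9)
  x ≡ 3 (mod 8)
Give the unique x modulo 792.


Moduli 11, 9, 8 are pairwise coprime; by CRT there is a unique solution modulo M = 11 · 9 · 8 = 792.
Solve pairwise, accumulating the modulus:
  Start with x ≡ 0 (mod 11).
  Combine with x ≡ 2 (mod 9): since gcd(11, 9) = 1, we get a unique residue mod 99.
    Write x = 0 + 11·t and substitute into x ≡ 2 (mod 9): 11·t ≡ 2 − 0 = 2 (mod 9).
    Reduce coefficients mod 9: 2·t ≡ 2 (mod 9).
    The inverse of 2 mod 9 is 5 (since 2·5 = 10 = 1·9 + 1), so t ≡ 5·2 = 10 ≡ 1 (mod 9).
    Then x = 0 + 11·1 = 11, valid modulo lcm(11, 9) = 99: x ≡ 11 (mod 99).
  Combine with x ≡ 3 (mod 8): since gcd(99, 8) = 1, we get a unique residue mod 792.
    Write x = 11 + 99·t and substitute into x ≡ 3 (mod 8): 99·t ≡ 3 − 11 = -8 (mod 8).
    Reduce coefficients mod 8: 3·t ≡ 0 (mod 8).
    The inverse of 3 mod 8 is 3 (since 3·3 = 9 = 1·8 + 1), so t ≡ 3·0 = 0 ≡ 0 (mod 8).
    Then x = 11 + 99·0 = 11, valid modulo lcm(99, 8) = 792: x ≡ 11 (mod 792).
Verify: 11 mod 11 = 0 ✓, 11 mod 9 = 2 ✓, 11 mod 8 = 3 ✓.

x ≡ 11 (mod 792).


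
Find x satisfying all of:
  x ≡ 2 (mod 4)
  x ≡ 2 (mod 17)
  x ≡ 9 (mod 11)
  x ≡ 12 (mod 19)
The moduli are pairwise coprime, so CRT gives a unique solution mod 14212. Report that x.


Product of moduli M = 4 · 17 · 11 · 19 = 14212.
Merge one congruence at a time:
  Start: x ≡ 2 (mod 4).
  Combine with x ≡ 2 (mod 17); new modulus lcm = 68.
    Write x = 2 + 4·t and substitute into x ≡ 2 (mod 17): 4·t ≡ 2 − 2 = 0 (mod 17).
    The inverse of 4 mod 17 is 13 (since 4·13 = 52 = 3·17 + 1), so t ≡ 13·0 = 0 ≡ 0 (mod 17).
    Then x = 2 + 4·0 = 2, valid modulo lcm(4, 17) = 68: x ≡ 2 (mod 68).
  Combine with x ≡ 9 (mod 11); new modulus lcm = 748.
    Write x = 2 + 68·t and substitute into x ≡ 9 (mod 11): 68·t ≡ 9 − 2 = 7 (mod 11).
    Reduce coefficients mod 11: 2·t ≡ 7 (mod 11).
    The inverse of 2 mod 11 is 6 (since 2·6 = 12 = 1·11 + 1), so t ≡ 6·7 = 42 ≡ 9 (mod 11).
    Then x = 2 + 68·9 = 614, valid modulo lcm(68, 11) = 748: x ≡ 614 (mod 748).
  Combine with x ≡ 12 (mod 19); new modulus lcm = 14212.
    Write x = 614 + 748·t and substitute into x ≡ 12 (mod 19): 748·t ≡ 12 − 614 = -602 (mod 19).
    Reduce coefficients mod 19: 7·t ≡ 6 (mod 19).
    The inverse of 7 mod 19 is 11 (since 7·11 = 77 = 4·19 + 1), so t ≡ 11·6 = 66 ≡ 9 (mod 19).
    Then x = 614 + 748·9 = 7346, valid modulo lcm(748, 19) = 14212: x ≡ 7346 (mod 14212).
Verify against each original: 7346 mod 4 = 2, 7346 mod 17 = 2, 7346 mod 11 = 9, 7346 mod 19 = 12.

x ≡ 7346 (mod 14212).


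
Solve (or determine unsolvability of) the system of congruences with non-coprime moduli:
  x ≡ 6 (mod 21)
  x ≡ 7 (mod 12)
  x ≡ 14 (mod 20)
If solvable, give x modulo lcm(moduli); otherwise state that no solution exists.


Moduli 21, 12, 20 are not pairwise coprime, so CRT works modulo lcm(m_i) when all pairwise compatibility conditions hold.
Pairwise compatibility: gcd(m_i, m_j) must divide a_i - a_j for every pair.
Merge one congruence at a time:
  Start: x ≡ 6 (mod 21).
  Combine with x ≡ 7 (mod 12): gcd(21, 12) = 3, and 7 - 6 = 1 is NOT divisible by 3.
    ⇒ system is inconsistent (no integer solution).

No solution (the system is inconsistent).


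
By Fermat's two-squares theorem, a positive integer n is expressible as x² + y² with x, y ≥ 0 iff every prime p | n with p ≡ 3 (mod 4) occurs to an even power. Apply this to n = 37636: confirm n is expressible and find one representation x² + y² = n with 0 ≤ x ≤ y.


Step 1: Factor n = 37636 = 2^2 · 97^2.
Step 2: Check the mod-4 condition on each prime factor: 2 = 2 (special); 97 ≡ 1 (mod 4), exponent 2.
All primes ≡ 3 (mod 4) appear to even exponent (or don't appear), so by the two-squares theorem n IS expressible as a sum of two squares.
Step 3: Build a representation. Group n = k² · m with k = 2 and m = 97 · 97 = 9409 (a product of primes ≡ 1 (mod 4)); a representation of m scales to one of n via (k·x)² + (k·y)² = k²(x² + y²). Each prime p ≡ 1 (mod 4) is itself a sum of two squares; find a² by testing p − a² for a perfect square:
  97: 97 − 1² = 96, 97 − 2² = 93, 97 − 3² = 88, 97 − 4² = 81 = 9² ⇒ 97 = 4² + 9².
  Combine using the Brahmagupta–Fibonacci identity (a² + b²)(c² + d²) = (ac − bd)² + (ad + bc)² = (ac + bd)² + (ad − bc)²:
  97 · 97 = 9409: from (4² + 9²)(4² + 9²), take (4·4 − 9·9, 4·9 + 9·4) = (16 − 81, 36 + 36) = (-65, 72); dropping signs (only squares matter) gives (65, 72); check 65² + 72² = 4225 + 5184 = 9409 ✓.
  Scale by k = 2: (2·65, 2·72) = (130, 144).
Step 4: Order so x ≤ y and verify: 130² + 144² = 16900 + 20736 = 37636 = n. ✓

n = 37636 = 130² + 144² (one valid representation with x ≤ y).


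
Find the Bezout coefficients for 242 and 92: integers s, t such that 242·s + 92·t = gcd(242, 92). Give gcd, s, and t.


Euclidean algorithm on (242, 92) — divide until remainder is 0:
  242 = 2 · 92 + 58
  92 = 1 · 58 + 34
  58 = 1 · 34 + 24
  34 = 1 · 24 + 10
  24 = 2 · 10 + 4
  10 = 2 · 4 + 2
  4 = 2 · 2 + 0
gcd(242, 92) = 2.
Track Bezout coefficients alongside the remainders: start with r₀ = 242 = a·1 + b·0 (s = 1, t = 0) and r₁ = 92 = a·0 + b·1 (s = 0, t = 1); each new remainder r_{k+1} = r_{k-1} − q_k·r_k inherits s_{k+1} = s_{k-1} − q_k·s_k, t_{k+1} = t_{k-1} − q_k·t_k, so r_k = a·s_k + b·t_k at every step:
  q = 2: r = 58, s = 1 − 2·0 = 1, t = 0 − 2·1 = -2  (check: 242·1 + 92·(-2) = 58)
  q = 1: r = 34, s = 0 − 1·1 = -1, t = 1 − 1·(-2) = 3  (check: 242·(-1) + 92·3 = 34)
  q = 1: r = 24, s = 1 − 1·(-1) = 2, t = -2 − 1·3 = -5  (check: 242·2 + 92·(-5) = 24)
  q = 1: r = 10, s = -1 − 1·2 = -3, t = 3 − 1·(-5) = 8  (check: 242·(-3) + 92·8 = 10)
  q = 2: r = 4, s = 2 − 2·(-3) = 8, t = -5 − 2·8 = -21  (check: 242·8 + 92·(-21) = 4)
  q = 2: r = 2, s = -3 − 2·8 = -19, t = 8 − 2·(-21) = 50  (check: 242·(-19) + 92·50 = 2)
The row with r = 2 (the gcd) gives the Bezout coefficients s = -19, t = 50.
Result: 242 · (-19) + 92 · (50) = 2.

gcd(242, 92) = 2; s = -19, t = 50 (check: 242·(-19) + 92·50 = 2).


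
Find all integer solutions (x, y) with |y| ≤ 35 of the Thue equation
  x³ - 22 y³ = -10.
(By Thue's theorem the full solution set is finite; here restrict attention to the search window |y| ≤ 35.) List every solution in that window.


The equation is x³ - 22y³ = -10. For fixed y, x³ = 22·y³ − 10, so a solution requires the RHS to be a perfect cube.
Strategy: iterate y from -35 to 35, compute RHS = 22·y³ − 10, and check whether it is a (positive or negative) perfect cube.
Check small values of y:
  y = 0: RHS = -10 is not a perfect cube.
  y = 1: RHS = 12 is not a perfect cube.
  y = -1: RHS = -32 is not a perfect cube.
  y = 2: RHS = 166 is not a perfect cube.
  y = -2: RHS = -186 is not a perfect cube.
  y = 3: RHS = 584 is not a perfect cube.
  y = -3: RHS = -604 is not a perfect cube.
Continuing the search up to |y| = 35 finds no solutions either.
No (x, y) in the scanned range satisfies the equation.

No integer solutions with |y| ≤ 35.


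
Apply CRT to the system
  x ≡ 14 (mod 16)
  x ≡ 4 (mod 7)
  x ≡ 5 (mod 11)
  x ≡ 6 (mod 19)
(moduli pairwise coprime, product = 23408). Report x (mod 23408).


Product of moduli M = 16 · 7 · 11 · 19 = 23408.
Merge one congruence at a time:
  Start: x ≡ 14 (mod 16).
  Combine with x ≡ 4 (mod 7); new modulus lcm = 112.
    Write x = 14 + 16·t and substitute into x ≡ 4 (mod 7): 16·t ≡ 4 − 14 = -10 (mod 7).
    Reduce coefficients mod 7: 2·t ≡ 4 (mod 7).
    The inverse of 2 mod 7 is 4 (since 2·4 = 8 = 1·7 + 1), so t ≡ 4·4 = 16 ≡ 2 (mod 7).
    Then x = 14 + 16·2 = 46, valid modulo lcm(16, 7) = 112: x ≡ 46 (mod 112).
  Combine with x ≡ 5 (mod 11); new modulus lcm = 1232.
    Write x = 46 + 112·t and substitute into x ≡ 5 (mod 11): 112·t ≡ 5 − 46 = -41 (mod 11).
    Reduce coefficients mod 11: 2·t ≡ 3 (mod 11).
    The inverse of 2 mod 11 is 6 (since 2·6 = 12 = 1·11 + 1), so t ≡ 6·3 = 18 ≡ 7 (mod 11).
    Then x = 46 + 112·7 = 830, valid modulo lcm(112, 11) = 1232: x ≡ 830 (mod 1232).
  Combine with x ≡ 6 (mod 19); new modulus lcm = 23408.
    Write x = 830 + 1232·t and substitute into x ≡ 6 (mod 19): 1232·t ≡ 6 − 830 = -824 (mod 19).
    Reduce coefficients mod 19: 16·t ≡ 12 (mod 19).
    The inverse of 16 mod 19 is 6 (since 16·6 = 96 = 5·19 + 1), so t ≡ 6·12 = 72 ≡ 15 (mod 19).
    Then x = 830 + 1232·15 = 19310, valid modulo lcm(1232, 19) = 23408: x ≡ 19310 (mod 23408).
Verify against each original: 19310 mod 16 = 14, 19310 mod 7 = 4, 19310 mod 11 = 5, 19310 mod 19 = 6.

x ≡ 19310 (mod 23408).


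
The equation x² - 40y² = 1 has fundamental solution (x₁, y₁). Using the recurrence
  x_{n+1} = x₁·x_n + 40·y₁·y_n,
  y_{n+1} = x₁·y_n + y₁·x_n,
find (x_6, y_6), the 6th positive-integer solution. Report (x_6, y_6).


Step 1: Find the fundamental solution (x₁, y₁) of x² - 40y² = 1.
  Expand √40 as a continued fraction. a₀ = ⌊√40⌋ = 6; iterate m_{k+1} = d_k·a_k − m_k, d_{k+1} = (40 − m_{k+1}²)/d_k, a_{k+1} = ⌊(a₀ + m_{k+1})/d_{k+1}⌋ (starting m₀ = 0, d₀ = 1), with convergents p_k = a_k·p_{k-1} + p_{k-2}, q_k = a_k·q_{k-1} + q_{k-2} (p₋₁ = 1, q₋₁ = 0):
  k = 0: a₀ = 6; p₀/q₀ = 6/1; p₀² − 40·q₀² = 36 − 40 = -4.
  k = 1: m = 6, d = 4, a = ⌊(6 + 6)/4⌋ = 3; p/q = (3·6 + 1)/(3·1 + 0) = 19/3; p² − 40·q² = 361 − 360 = 1.
  The first convergent with p² − 40·q² = 1 gives the fundamental solution (x₁, y₁) = (19, 3).
Step 2: Apply the recurrence (x_{n+1}, y_{n+1}) = (x₁x_n + 40y₁y_n, x₁y_n + y₁x_n) repeatedly.
  From (x_1, y_1) = (19, 3): x_2 = 19·19 + 40·3·3 = 721; y_2 = 19·3 + 3·19 = 114.
  From (x_2, y_2) = (721, 114): x_3 = 19·721 + 40·3·114 = 27379; y_3 = 19·114 + 3·721 = 4329.
  From (x_3, y_3) = (27379, 4329): x_4 = 19·27379 + 40·3·4329 = 1039681; y_4 = 19·4329 + 3·27379 = 164388.
  From (x_4, y_4) = (1039681, 164388): x_5 = 19·1039681 + 40·3·164388 = 39480499; y_5 = 19·164388 + 3·1039681 = 6242415.
  From (x_5, y_5) = (39480499, 6242415): x_6 = 19·39480499 + 40·3·6242415 = 1499219281; y_6 = 19·6242415 + 3·39480499 = 237047382.
Step 3: Verify x_6² - 40·y_6² = 2247658452522156961 - 2247658452522156960 = 1 (should be 1). ✓

(x_1, y_1) = (19, 3); (x_6, y_6) = (1499219281, 237047382).


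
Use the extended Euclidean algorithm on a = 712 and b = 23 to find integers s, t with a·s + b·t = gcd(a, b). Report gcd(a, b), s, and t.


Euclidean algorithm on (712, 23) — divide until remainder is 0:
  712 = 30 · 23 + 22
  23 = 1 · 22 + 1
  22 = 22 · 1 + 0
gcd(712, 23) = 1.
Track Bezout coefficients alongside the remainders: start with r₀ = 712 = a·1 + b·0 (s = 1, t = 0) and r₁ = 23 = a·0 + b·1 (s = 0, t = 1); each new remainder r_{k+1} = r_{k-1} − q_k·r_k inherits s_{k+1} = s_{k-1} − q_k·s_k, t_{k+1} = t_{k-1} − q_k·t_k, so r_k = a·s_k + b·t_k at every step:
  q = 30: r = 22, s = 1 − 30·0 = 1, t = 0 − 30·1 = -30  (check: 712·1 + 23·(-30) = 22)
  q = 1: r = 1, s = 0 − 1·1 = -1, t = 1 − 1·(-30) = 31  (check: 712·(-1) + 23·31 = 1)
The row with r = 1 (the gcd) gives the Bezout coefficients s = -1, t = 31.
Result: 712 · (-1) + 23 · (31) = 1.

gcd(712, 23) = 1; s = -1, t = 31 (check: 712·(-1) + 23·31 = 1).


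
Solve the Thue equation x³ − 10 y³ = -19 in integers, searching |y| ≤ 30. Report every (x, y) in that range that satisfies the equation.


The equation is x³ - 10y³ = -19. For fixed y, x³ = 10·y³ − 19, so a solution requires the RHS to be a perfect cube.
Strategy: iterate y from -30 to 30, compute RHS = 10·y³ − 19, and check whether it is a (positive or negative) perfect cube.
Check small values of y:
  y = 0: RHS = -19 is not a perfect cube.
  y = 1: RHS = -9 is not a perfect cube.
  y = -1: RHS = -29 is not a perfect cube.
  y = 2: RHS = 61 is not a perfect cube.
  y = -2: RHS = -99 is not a perfect cube.
  y = 3: RHS = 251 is not a perfect cube.
  y = -3: RHS = -289 is not a perfect cube.
Continuing the search up to |y| = 30 finds no solutions either.
No (x, y) in the scanned range satisfies the equation.

No integer solutions with |y| ≤ 30.


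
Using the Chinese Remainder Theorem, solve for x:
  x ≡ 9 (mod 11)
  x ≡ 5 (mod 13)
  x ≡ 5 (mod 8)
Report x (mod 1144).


Moduli 11, 13, 8 are pairwise coprime; by CRT there is a unique solution modulo M = 11 · 13 · 8 = 1144.
Solve pairwise, accumulating the modulus:
  Start with x ≡ 9 (mod 11).
  Combine with x ≡ 5 (mod 13): since gcd(11, 13) = 1, we get a unique residue mod 143.
    Write x = 9 + 11·t and substitute into x ≡ 5 (mod 13): 11·t ≡ 5 − 9 = -4 (mod 13).
    Reduce coefficients mod 13: 11·t ≡ 9 (mod 13).
    The inverse of 11 mod 13 is 6 (since 11·6 = 66 = 5·13 + 1), so t ≡ 6·9 = 54 ≡ 2 (mod 13).
    Then x = 9 + 11·2 = 31, valid modulo lcm(11, 13) = 143: x ≡ 31 (mod 143).
  Combine with x ≡ 5 (mod 8): since gcd(143, 8) = 1, we get a unique residue mod 1144.
    Write x = 31 + 143·t and substitute into x ≡ 5 (mod 8): 143·t ≡ 5 − 31 = -26 (mod 8).
    Reduce coefficients mod 8: 7·t ≡ 6 (mod 8).
    The inverse of 7 mod 8 is 7 (since 7·7 = 49 = 6·8 + 1), so t ≡ 7·6 = 42 ≡ 2 (mod 8).
    Then x = 31 + 143·2 = 317, valid modulo lcm(143, 8) = 1144: x ≡ 317 (mod 1144).
Verify: 317 mod 11 = 9 ✓, 317 mod 13 = 5 ✓, 317 mod 8 = 5 ✓.

x ≡ 317 (mod 1144).


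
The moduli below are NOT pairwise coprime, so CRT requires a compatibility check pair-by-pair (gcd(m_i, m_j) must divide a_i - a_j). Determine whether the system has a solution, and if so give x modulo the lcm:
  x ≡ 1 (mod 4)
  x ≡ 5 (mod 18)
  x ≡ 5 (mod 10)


Moduli 4, 18, 10 are not pairwise coprime, so CRT works modulo lcm(m_i) when all pairwise compatibility conditions hold.
Pairwise compatibility: gcd(m_i, m_j) must divide a_i - a_j for every pair.
Merge one congruence at a time:
  Start: x ≡ 1 (mod 4).
  Combine with x ≡ 5 (mod 18): gcd(4, 18) = 2; 5 - 1 = 4, which IS divisible by 2, so compatible.
    Write x = 1 + 4·t and substitute into x ≡ 5 (mod 18): 4·t ≡ 5 − 1 = 4 (mod 18).
    Divide the congruence (and modulus) by g = 2: 2·t ≡ 2 (mod 9).
    The inverse of 2 mod 9 is 5 (since 2·5 = 10 = 1·9 + 1), so t ≡ 5·2 = 10 ≡ 1 (mod 9).
    Then x = 1 + 4·1 = 5, valid modulo lcm(4, 18) = 36: x ≡ 5 (mod 36).
  Combine with x ≡ 5 (mod 10): gcd(36, 10) = 2; 5 - 5 = 0, which IS divisible by 2, so compatible.
    Write x = 5 + 36·t and substitute into x ≡ 5 (mod 10): 36·t ≡ 5 − 5 = 0 (mod 10).
    Divide the congruence (and modulus) by g = 2: 18·t ≡ 0 (mod 5).
    Reduce coefficients mod 5: 3·t ≡ 0 (mod 5).
    The inverse of 3 mod 5 is 2 (since 3·2 = 6 = 1·5 + 1), so t ≡ 2·0 = 0 ≡ 0 (mod 5).
    Then x = 5 + 36·0 = 5, valid modulo lcm(36, 10) = 180: x ≡ 5 (mod 180).
Verify: 5 mod 4 = 1, 5 mod 18 = 5, 5 mod 10 = 5.

x ≡ 5 (mod 180).


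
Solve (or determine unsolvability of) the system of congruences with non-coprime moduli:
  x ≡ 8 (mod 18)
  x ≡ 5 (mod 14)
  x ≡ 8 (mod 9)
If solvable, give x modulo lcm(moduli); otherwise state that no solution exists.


Moduli 18, 14, 9 are not pairwise coprime, so CRT works modulo lcm(m_i) when all pairwise compatibility conditions hold.
Pairwise compatibility: gcd(m_i, m_j) must divide a_i - a_j for every pair.
Merge one congruence at a time:
  Start: x ≡ 8 (mod 18).
  Combine with x ≡ 5 (mod 14): gcd(18, 14) = 2, and 5 - 8 = -3 is NOT divisible by 2.
    ⇒ system is inconsistent (no integer solution).

No solution (the system is inconsistent).


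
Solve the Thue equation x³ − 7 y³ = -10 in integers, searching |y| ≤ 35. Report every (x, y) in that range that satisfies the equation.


The equation is x³ - 7y³ = -10. For fixed y, x³ = 7·y³ − 10, so a solution requires the RHS to be a perfect cube.
Strategy: iterate y from -35 to 35, compute RHS = 7·y³ − 10, and check whether it is a (positive or negative) perfect cube.
Check small values of y:
  y = 0: RHS = -10 is not a perfect cube.
  y = 1: RHS = -3 is not a perfect cube.
  y = -1: RHS = -17 is not a perfect cube.
  y = 2: RHS = 46 is not a perfect cube.
  y = -2: RHS = -66 is not a perfect cube.
  y = 3: RHS = 179 is not a perfect cube.
  y = -3: RHS = -199 is not a perfect cube.
Continuing the search up to |y| = 35 finds no solutions either.
No (x, y) in the scanned range satisfies the equation.

No integer solutions with |y| ≤ 35.


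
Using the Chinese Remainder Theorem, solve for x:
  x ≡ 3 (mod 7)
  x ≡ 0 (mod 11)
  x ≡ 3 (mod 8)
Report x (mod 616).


Moduli 7, 11, 8 are pairwise coprime; by CRT there is a unique solution modulo M = 7 · 11 · 8 = 616.
Solve pairwise, accumulating the modulus:
  Start with x ≡ 3 (mod 7).
  Combine with x ≡ 0 (mod 11): since gcd(7, 11) = 1, we get a unique residue mod 77.
    Write x = 3 + 7·t and substitute into x ≡ 0 (mod 11): 7·t ≡ 0 − 3 = -3 (mod 11).
    Reduce coefficients mod 11: 7·t ≡ 8 (mod 11).
    The inverse of 7 mod 11 is 8 (since 7·8 = 56 = 5·11 + 1), so t ≡ 8·8 = 64 ≡ 9 (mod 11).
    Then x = 3 + 7·9 = 66, valid modulo lcm(7, 11) = 77: x ≡ 66 (mod 77).
  Combine with x ≡ 3 (mod 8): since gcd(77, 8) = 1, we get a unique residue mod 616.
    Write x = 66 + 77·t and substitute into x ≡ 3 (mod 8): 77·t ≡ 3 − 66 = -63 (mod 8).
    Reduce coefficients mod 8: 5·t ≡ 1 (mod 8).
    The inverse of 5 mod 8 is 5 (since 5·5 = 25 = 3·8 + 1), so t ≡ 5·1 = 5 ≡ 5 (mod 8).
    Then x = 66 + 77·5 = 451, valid modulo lcm(77, 8) = 616: x ≡ 451 (mod 616).
Verify: 451 mod 7 = 3 ✓, 451 mod 11 = 0 ✓, 451 mod 8 = 3 ✓.

x ≡ 451 (mod 616).


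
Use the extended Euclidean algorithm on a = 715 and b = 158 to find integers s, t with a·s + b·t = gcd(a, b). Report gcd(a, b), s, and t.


Euclidean algorithm on (715, 158) — divide until remainder is 0:
  715 = 4 · 158 + 83
  158 = 1 · 83 + 75
  83 = 1 · 75 + 8
  75 = 9 · 8 + 3
  8 = 2 · 3 + 2
  3 = 1 · 2 + 1
  2 = 2 · 1 + 0
gcd(715, 158) = 1.
Track Bezout coefficients alongside the remainders: start with r₀ = 715 = a·1 + b·0 (s = 1, t = 0) and r₁ = 158 = a·0 + b·1 (s = 0, t = 1); each new remainder r_{k+1} = r_{k-1} − q_k·r_k inherits s_{k+1} = s_{k-1} − q_k·s_k, t_{k+1} = t_{k-1} − q_k·t_k, so r_k = a·s_k + b·t_k at every step:
  q = 4: r = 83, s = 1 − 4·0 = 1, t = 0 − 4·1 = -4  (check: 715·1 + 158·(-4) = 83)
  q = 1: r = 75, s = 0 − 1·1 = -1, t = 1 − 1·(-4) = 5  (check: 715·(-1) + 158·5 = 75)
  q = 1: r = 8, s = 1 − 1·(-1) = 2, t = -4 − 1·5 = -9  (check: 715·2 + 158·(-9) = 8)
  q = 9: r = 3, s = -1 − 9·2 = -19, t = 5 − 9·(-9) = 86  (check: 715·(-19) + 158·86 = 3)
  q = 2: r = 2, s = 2 − 2·(-19) = 40, t = -9 − 2·86 = -181  (check: 715·40 + 158·(-181) = 2)
  q = 1: r = 1, s = -19 − 1·40 = -59, t = 86 − 1·(-181) = 267  (check: 715·(-59) + 158·267 = 1)
The row with r = 1 (the gcd) gives the Bezout coefficients s = -59, t = 267.
Result: 715 · (-59) + 158 · (267) = 1.

gcd(715, 158) = 1; s = -59, t = 267 (check: 715·(-59) + 158·267 = 1).
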